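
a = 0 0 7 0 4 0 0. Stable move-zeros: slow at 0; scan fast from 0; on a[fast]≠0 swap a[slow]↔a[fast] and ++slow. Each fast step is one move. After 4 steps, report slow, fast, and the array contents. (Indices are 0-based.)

slow=0 fast=0: a[fast]=0, fast++
slow=0 fast=1: a[fast]=0, fast++
slow=0 fast=2: a[fast]=7≠0 swap→a[0]=7, slow++,fast++
slow=1 fast=3: a[fast]=0, fast++

slow=1, fast=4, a=[7, 0, 0, 0, 4, 0, 0]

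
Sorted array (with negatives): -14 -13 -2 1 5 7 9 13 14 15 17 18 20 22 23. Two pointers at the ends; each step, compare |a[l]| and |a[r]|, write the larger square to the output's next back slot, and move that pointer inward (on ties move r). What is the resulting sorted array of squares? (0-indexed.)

[1, 4, 25, 49, 81, 169, 169, 196, 196, 225, 289, 324, 400, 484, 529]

l=0 r=14: |-14|<=|23| out[14]=529, r--
l=0 r=13: |-14|<=|22| out[13]=484, r--
l=0 r=12: |-14|<=|20| out[12]=400, r--
l=0 r=11: |-14|<=|18| out[11]=324, r--
l=0 r=10: |-14|<=|17| out[10]=289, r--
l=0 r=9: |-14|<=|15| out[9]=225, r--
l=0 r=8: |-14|<=|14| out[8]=196, r--
l=0 r=7: |-14|>|13| out[7]=196, l++
l=1 r=7: |-13|<=|13| out[6]=169, r--
l=1 r=6: |-13|>|9| out[5]=169, l++
l=2 r=6: |-2|<=|9| out[4]=81, r--
l=2 r=5: |-2|<=|7| out[3]=49, r--
l=2 r=4: |-2|<=|5| out[2]=25, r--
l=2 r=3: |-2|>|1| out[1]=4, l++
l=3 r=3: |1|<=|1| out[0]=1, r--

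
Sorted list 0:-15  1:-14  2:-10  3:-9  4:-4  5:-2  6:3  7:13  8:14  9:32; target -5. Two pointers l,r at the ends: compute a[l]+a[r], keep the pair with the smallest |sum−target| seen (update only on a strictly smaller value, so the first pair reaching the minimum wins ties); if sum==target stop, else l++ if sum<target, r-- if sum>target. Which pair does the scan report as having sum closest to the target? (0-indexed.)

pair (-9, 3) with sum -6 (|Δ|=1)

l=0 r=9: -15+32=17 d=22 *, r--
l=0 r=8: -15+14=-1 d=4 *, r--
l=0 r=7: -15+13=-2 d=3 *, r--
l=0 r=6: -15+3=-12 d=7, l++
l=1 r=6: -14+3=-11 d=6, l++
l=2 r=6: -10+3=-7 d=2 *, l++
l=3 r=6: -9+3=-6 d=1 *, l++
l=4 r=6: -4+3=-1 d=4, r--
l=4 r=5: -4+-2=-6 d=1, l++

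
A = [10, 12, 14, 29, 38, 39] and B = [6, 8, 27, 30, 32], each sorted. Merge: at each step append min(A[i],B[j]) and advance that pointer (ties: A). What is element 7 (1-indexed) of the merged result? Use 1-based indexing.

merged[7] = 29

i=1 j=1: A[i]=10>B[j]=6 take 6, j++
i=1 j=2: A[i]=10>B[j]=8 take 8, j++
i=1 j=3: A[i]=10<=B[j]=27 take 10, i++
i=2 j=3: A[i]=12<=B[j]=27 take 12, i++
i=3 j=3: A[i]=14<=B[j]=27 take 14, i++
i=4 j=3: A[i]=29>B[j]=27 take 27, j++
i=4 j=4: A[i]=29<=B[j]=30 take 29, i++
i=5 j=4: A[i]=38>B[j]=30 take 30, j++
i=5 j=5: A[i]=38>B[j]=32 take 32, j++
i=5 j=6: B done, take A[i]=38, i++
i=6 j=6: B done, take A[i]=39, i++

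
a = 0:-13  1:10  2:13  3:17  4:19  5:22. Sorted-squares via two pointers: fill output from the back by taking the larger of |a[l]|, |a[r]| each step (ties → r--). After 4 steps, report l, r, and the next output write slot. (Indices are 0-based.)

l=0, r=1, next write slot=1

l=0 r=5: |-13|<=|22| out[5]=484, r--
l=0 r=4: |-13|<=|19| out[4]=361, r--
l=0 r=3: |-13|<=|17| out[3]=289, r--
l=0 r=2: |-13|<=|13| out[2]=169, r--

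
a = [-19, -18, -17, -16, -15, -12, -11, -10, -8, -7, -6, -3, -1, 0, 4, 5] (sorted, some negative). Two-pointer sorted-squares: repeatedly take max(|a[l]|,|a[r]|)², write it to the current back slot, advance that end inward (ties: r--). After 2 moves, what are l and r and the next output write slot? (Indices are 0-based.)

l=2, r=15, next write slot=13

l=0 r=15: |-19|>|5| out[15]=361, l++
l=1 r=15: |-18|>|5| out[14]=324, l++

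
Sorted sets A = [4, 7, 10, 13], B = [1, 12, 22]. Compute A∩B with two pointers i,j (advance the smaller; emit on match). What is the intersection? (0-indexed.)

[i=0,j=0] 4>1 → j++
[i=0,j=1] 4<12 → i++
[i=1,j=1] 7<12 → i++
[i=2,j=1] 10<12 → i++
[i=3,j=1] 13>12 → j++
[i=3,j=2] 13<22 → i++

intersection = []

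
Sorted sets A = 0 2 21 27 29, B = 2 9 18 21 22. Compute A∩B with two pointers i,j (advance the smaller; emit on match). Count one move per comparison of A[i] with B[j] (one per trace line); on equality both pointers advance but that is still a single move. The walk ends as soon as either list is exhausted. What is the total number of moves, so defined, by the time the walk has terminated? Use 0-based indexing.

i=0 j=0: 0<2, i++
i=1 j=0: 2==2 emit, i++,j++
i=2 j=1: 21>9, j++
i=2 j=2: 21>18, j++
i=2 j=3: 21==21 emit, i++,j++
i=3 j=4: 27>22, j++

6 moves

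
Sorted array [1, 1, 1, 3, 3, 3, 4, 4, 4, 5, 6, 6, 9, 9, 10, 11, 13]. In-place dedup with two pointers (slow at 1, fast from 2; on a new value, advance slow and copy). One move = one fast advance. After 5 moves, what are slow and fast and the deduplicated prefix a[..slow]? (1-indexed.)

(s=1,f=2) a[fast]=1=a[slow] dup → fast++
(s=1,f=3) a[fast]=1=a[slow] dup → fast++
(s=1,f=4) a[fast]=3≠a[slow]=1 write a[2]=3 → slow++,fast++
(s=2,f=5) a[fast]=3=a[slow] dup → fast++
(s=2,f=6) a[fast]=3=a[slow] dup → fast++

slow=2, fast=7, prefix=[1, 3]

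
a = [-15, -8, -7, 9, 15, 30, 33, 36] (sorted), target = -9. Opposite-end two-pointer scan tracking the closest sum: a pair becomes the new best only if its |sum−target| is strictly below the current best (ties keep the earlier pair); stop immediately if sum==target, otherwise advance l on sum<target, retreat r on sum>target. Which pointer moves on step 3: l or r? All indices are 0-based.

r

l=0 r=7: -15+36=21 d=30 *, r--
l=0 r=6: -15+33=18 d=27 *, r--
l=0 r=5: -15+30=15 d=24 *, r--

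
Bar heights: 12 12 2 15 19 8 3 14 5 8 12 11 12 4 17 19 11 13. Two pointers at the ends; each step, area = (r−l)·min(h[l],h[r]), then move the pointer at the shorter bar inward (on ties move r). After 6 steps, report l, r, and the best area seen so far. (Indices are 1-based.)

l=1 r=18: min(12,13)*17=204 best=204 *, l++
l=2 r=18: min(12,13)*16=192 best=204, l++
l=3 r=18: min(2,13)*15=30 best=204, l++
l=4 r=18: min(15,13)*14=182 best=204, r--
l=4 r=17: min(15,11)*13=143 best=204, r--
l=4 r=16: min(15,19)*12=180 best=204, l++

l=5, r=16, best area=204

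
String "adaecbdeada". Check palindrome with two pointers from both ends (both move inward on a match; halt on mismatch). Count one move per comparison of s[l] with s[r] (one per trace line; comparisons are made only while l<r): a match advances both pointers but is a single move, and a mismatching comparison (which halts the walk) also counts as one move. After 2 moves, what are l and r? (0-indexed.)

[0,10] 'a'=='a' → l++,r--
[1,9] 'd'=='d' → l++,r--

l=2, r=8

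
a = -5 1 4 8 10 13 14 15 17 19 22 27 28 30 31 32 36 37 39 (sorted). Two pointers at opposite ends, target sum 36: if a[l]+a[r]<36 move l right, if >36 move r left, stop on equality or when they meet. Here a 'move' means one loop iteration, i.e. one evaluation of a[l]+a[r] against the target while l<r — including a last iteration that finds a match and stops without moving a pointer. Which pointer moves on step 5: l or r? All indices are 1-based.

[1,19] -5+39=34 <36 → l++
[2,19] 1+39=40 >36 → r--
[2,18] 1+37=38 >36 → r--
[2,17] 1+36=37 >36 → r--
[2,16] 1+32=33 <36 → l++

l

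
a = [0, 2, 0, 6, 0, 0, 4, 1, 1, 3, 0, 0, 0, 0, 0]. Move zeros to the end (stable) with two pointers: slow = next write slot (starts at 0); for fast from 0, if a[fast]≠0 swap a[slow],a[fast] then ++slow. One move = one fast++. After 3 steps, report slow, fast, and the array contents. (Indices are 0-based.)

(s=0,f=0) a[fast]=0 → fast++
(s=0,f=1) a[fast]=2≠0 swap→a[0]=2 → slow++,fast++
(s=1,f=2) a[fast]=0 → fast++

slow=1, fast=3, a=[2, 0, 0, 6, 0, 0, 4, 1, 1, 3, 0, 0, 0, 0, 0]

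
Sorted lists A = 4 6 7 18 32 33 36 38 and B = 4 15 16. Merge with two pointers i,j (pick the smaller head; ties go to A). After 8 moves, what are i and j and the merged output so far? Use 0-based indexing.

i=5, j=3, merged so far=[4, 4, 6, 7, 15, 16, 18, 32]

i=0 j=0: A[i]=4<=B[j]=4 take 4, i++
i=1 j=0: A[i]=6>B[j]=4 take 4, j++
i=1 j=1: A[i]=6<=B[j]=15 take 6, i++
i=2 j=1: A[i]=7<=B[j]=15 take 7, i++
i=3 j=1: A[i]=18>B[j]=15 take 15, j++
i=3 j=2: A[i]=18>B[j]=16 take 16, j++
i=3 j=3: B done, take A[i]=18, i++
i=4 j=3: B done, take A[i]=32, i++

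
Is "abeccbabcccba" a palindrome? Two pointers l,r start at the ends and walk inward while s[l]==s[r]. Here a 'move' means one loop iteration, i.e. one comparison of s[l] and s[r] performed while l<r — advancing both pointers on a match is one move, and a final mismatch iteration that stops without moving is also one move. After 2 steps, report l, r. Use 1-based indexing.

l=3, r=11

[1,13] 'a'=='a' → l++,r--
[2,12] 'b'=='b' → l++,r--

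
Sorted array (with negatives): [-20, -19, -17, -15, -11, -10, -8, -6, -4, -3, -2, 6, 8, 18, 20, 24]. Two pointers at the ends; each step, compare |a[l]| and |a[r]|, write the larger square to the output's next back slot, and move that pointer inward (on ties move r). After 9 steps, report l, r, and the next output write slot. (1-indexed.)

[1,16] |-20|<=|24| out[16]=576 → r--
[1,15] |-20|<=|20| out[15]=400 → r--
[1,14] |-20|>|18| out[14]=400 → l++
[2,14] |-19|>|18| out[13]=361 → l++
[3,14] |-17|<=|18| out[12]=324 → r--
[3,13] |-17|>|8| out[11]=289 → l++
[4,13] |-15|>|8| out[10]=225 → l++
[5,13] |-11|>|8| out[9]=121 → l++
[6,13] |-10|>|8| out[8]=100 → l++

l=7, r=13, next write slot=7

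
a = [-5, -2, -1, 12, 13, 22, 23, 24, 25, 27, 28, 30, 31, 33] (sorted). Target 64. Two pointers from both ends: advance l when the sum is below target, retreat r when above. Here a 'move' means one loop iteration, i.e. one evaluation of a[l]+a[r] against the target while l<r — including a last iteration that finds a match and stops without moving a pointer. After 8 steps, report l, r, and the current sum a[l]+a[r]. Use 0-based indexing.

[0,13] -5+33=28 <64 → l++
[1,13] -2+33=31 <64 → l++
[2,13] -1+33=32 <64 → l++
[3,13] 12+33=45 <64 → l++
[4,13] 13+33=46 <64 → l++
[5,13] 22+33=55 <64 → l++
[6,13] 23+33=56 <64 → l++
[7,13] 24+33=57 <64 → l++

l=8, r=13, sum=58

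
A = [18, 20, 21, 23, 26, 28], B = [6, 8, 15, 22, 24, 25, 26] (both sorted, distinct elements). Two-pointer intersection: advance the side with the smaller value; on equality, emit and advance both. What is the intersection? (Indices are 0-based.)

[i=0,j=0] 18>6 → j++
[i=0,j=1] 18>8 → j++
[i=0,j=2] 18>15 → j++
[i=0,j=3] 18<22 → i++
[i=1,j=3] 20<22 → i++
[i=2,j=3] 21<22 → i++
[i=3,j=3] 23>22 → j++
[i=3,j=4] 23<24 → i++
[i=4,j=4] 26>24 → j++
[i=4,j=5] 26>25 → j++
[i=4,j=6] 26==26 emit → i++,j++

intersection = [26]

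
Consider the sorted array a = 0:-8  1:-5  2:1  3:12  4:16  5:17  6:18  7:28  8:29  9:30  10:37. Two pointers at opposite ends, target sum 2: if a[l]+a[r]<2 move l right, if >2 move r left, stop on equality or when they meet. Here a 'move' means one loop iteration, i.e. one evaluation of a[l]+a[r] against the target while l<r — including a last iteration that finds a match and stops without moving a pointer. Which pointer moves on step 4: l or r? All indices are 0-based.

r

[0,10] -8+37=29 >2 → r--
[0,9] -8+30=22 >2 → r--
[0,8] -8+29=21 >2 → r--
[0,7] -8+28=20 >2 → r--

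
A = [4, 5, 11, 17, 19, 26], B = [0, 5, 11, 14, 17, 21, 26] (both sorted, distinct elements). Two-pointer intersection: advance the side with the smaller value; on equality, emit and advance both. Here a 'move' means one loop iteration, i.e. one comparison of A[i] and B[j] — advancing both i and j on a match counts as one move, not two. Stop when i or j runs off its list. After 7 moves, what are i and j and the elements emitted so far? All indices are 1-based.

i=6, j=6, emitted=[5, 11, 17]

i=1 j=1: 4>0, j++
i=1 j=2: 4<5, i++
i=2 j=2: 5==5 emit, i++,j++
i=3 j=3: 11==11 emit, i++,j++
i=4 j=4: 17>14, j++
i=4 j=5: 17==17 emit, i++,j++
i=5 j=6: 19<21, i++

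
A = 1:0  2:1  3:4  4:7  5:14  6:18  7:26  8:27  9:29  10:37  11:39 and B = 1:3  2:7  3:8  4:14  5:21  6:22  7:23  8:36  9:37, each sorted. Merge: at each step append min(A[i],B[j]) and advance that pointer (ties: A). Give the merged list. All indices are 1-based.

[0, 1, 3, 4, 7, 7, 8, 14, 14, 18, 21, 22, 23, 26, 27, 29, 36, 37, 37, 39]

[i=1,j=1] A[i]=0<=B[j]=3 take 0 → i++
[i=2,j=1] A[i]=1<=B[j]=3 take 1 → i++
[i=3,j=1] A[i]=4>B[j]=3 take 3 → j++
[i=3,j=2] A[i]=4<=B[j]=7 take 4 → i++
[i=4,j=2] A[i]=7<=B[j]=7 take 7 → i++
[i=5,j=2] A[i]=14>B[j]=7 take 7 → j++
[i=5,j=3] A[i]=14>B[j]=8 take 8 → j++
[i=5,j=4] A[i]=14<=B[j]=14 take 14 → i++
[i=6,j=4] A[i]=18>B[j]=14 take 14 → j++
[i=6,j=5] A[i]=18<=B[j]=21 take 18 → i++
[i=7,j=5] A[i]=26>B[j]=21 take 21 → j++
[i=7,j=6] A[i]=26>B[j]=22 take 22 → j++
[i=7,j=7] A[i]=26>B[j]=23 take 23 → j++
[i=7,j=8] A[i]=26<=B[j]=36 take 26 → i++
[i=8,j=8] A[i]=27<=B[j]=36 take 27 → i++
[i=9,j=8] A[i]=29<=B[j]=36 take 29 → i++
[i=10,j=8] A[i]=37>B[j]=36 take 36 → j++
[i=10,j=9] A[i]=37<=B[j]=37 take 37 → i++
[i=11,j=9] A[i]=39>B[j]=37 take 37 → j++
[i=11,j=10] B done, take A[i]=39 → i++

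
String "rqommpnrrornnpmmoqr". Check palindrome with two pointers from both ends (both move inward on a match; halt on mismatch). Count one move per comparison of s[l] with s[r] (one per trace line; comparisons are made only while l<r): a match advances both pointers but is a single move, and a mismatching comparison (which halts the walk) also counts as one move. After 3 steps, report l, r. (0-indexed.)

[0,18] 'r'=='r' → l++,r--
[1,17] 'q'=='q' → l++,r--
[2,16] 'o'=='o' → l++,r--

l=3, r=15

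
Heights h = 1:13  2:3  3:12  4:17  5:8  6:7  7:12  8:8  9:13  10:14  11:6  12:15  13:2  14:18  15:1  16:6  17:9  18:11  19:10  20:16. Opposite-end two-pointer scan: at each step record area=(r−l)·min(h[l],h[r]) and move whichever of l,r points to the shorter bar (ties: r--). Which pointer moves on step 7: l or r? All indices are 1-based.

[1,20] min(13,16)*19=247 best=247 * → l++
[2,20] min(3,16)*18=54 best=247 → l++
[3,20] min(12,16)*17=204 best=247 → l++
[4,20] min(17,16)*16=256 best=256 * → r--
[4,19] min(17,10)*15=150 best=256 → r--
[4,18] min(17,11)*14=154 best=256 → r--
[4,17] min(17,9)*13=117 best=256 → r--

r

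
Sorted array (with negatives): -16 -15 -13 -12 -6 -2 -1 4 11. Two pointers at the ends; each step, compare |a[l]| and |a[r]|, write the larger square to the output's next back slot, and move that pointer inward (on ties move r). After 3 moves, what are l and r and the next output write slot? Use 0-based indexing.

l=3, r=8, next write slot=5

[0,8] |-16|>|11| out[8]=256 → l++
[1,8] |-15|>|11| out[7]=225 → l++
[2,8] |-13|>|11| out[6]=169 → l++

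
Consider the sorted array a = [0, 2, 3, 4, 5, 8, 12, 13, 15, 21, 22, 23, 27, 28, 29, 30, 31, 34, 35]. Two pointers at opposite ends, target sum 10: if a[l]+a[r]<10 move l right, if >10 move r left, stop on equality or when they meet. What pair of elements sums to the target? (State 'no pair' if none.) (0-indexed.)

(2, 8)

[0,18] 0+35=35 >10 → r--
[0,17] 0+34=34 >10 → r--
[0,16] 0+31=31 >10 → r--
[0,15] 0+30=30 >10 → r--
[0,14] 0+29=29 >10 → r--
[0,13] 0+28=28 >10 → r--
[0,12] 0+27=27 >10 → r--
[0,11] 0+23=23 >10 → r--
[0,10] 0+22=22 >10 → r--
[0,9] 0+21=21 >10 → r--
[0,8] 0+15=15 >10 → r--
[0,7] 0+13=13 >10 → r--
[0,6] 0+12=12 >10 → r--
[0,5] 0+8=8 <10 → l++
[1,5] 2+8=10 → found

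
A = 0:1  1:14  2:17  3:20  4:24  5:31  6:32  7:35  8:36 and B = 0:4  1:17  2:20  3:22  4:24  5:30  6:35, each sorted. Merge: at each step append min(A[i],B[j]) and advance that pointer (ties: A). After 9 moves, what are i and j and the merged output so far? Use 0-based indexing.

i=5, j=4, merged so far=[1, 4, 14, 17, 17, 20, 20, 22, 24]

[i=0,j=0] A[i]=1<=B[j]=4 take 1 → i++
[i=1,j=0] A[i]=14>B[j]=4 take 4 → j++
[i=1,j=1] A[i]=14<=B[j]=17 take 14 → i++
[i=2,j=1] A[i]=17<=B[j]=17 take 17 → i++
[i=3,j=1] A[i]=20>B[j]=17 take 17 → j++
[i=3,j=2] A[i]=20<=B[j]=20 take 20 → i++
[i=4,j=2] A[i]=24>B[j]=20 take 20 → j++
[i=4,j=3] A[i]=24>B[j]=22 take 22 → j++
[i=4,j=4] A[i]=24<=B[j]=24 take 24 → i++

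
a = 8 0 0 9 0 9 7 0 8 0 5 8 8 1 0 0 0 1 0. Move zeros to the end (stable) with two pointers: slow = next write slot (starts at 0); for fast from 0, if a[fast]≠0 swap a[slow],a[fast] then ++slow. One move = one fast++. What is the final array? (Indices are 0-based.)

[8, 9, 9, 7, 8, 5, 8, 8, 1, 1, 0, 0, 0, 0, 0, 0, 0, 0, 0]

(s=0,f=0) a[fast]=8≠0 swap→a[0]=8 → slow++,fast++
(s=1,f=1) a[fast]=0 → fast++
(s=1,f=2) a[fast]=0 → fast++
(s=1,f=3) a[fast]=9≠0 swap→a[1]=9 → slow++,fast++
(s=2,f=4) a[fast]=0 → fast++
(s=2,f=5) a[fast]=9≠0 swap→a[2]=9 → slow++,fast++
(s=3,f=6) a[fast]=7≠0 swap→a[3]=7 → slow++,fast++
(s=4,f=7) a[fast]=0 → fast++
(s=4,f=8) a[fast]=8≠0 swap→a[4]=8 → slow++,fast++
(s=5,f=9) a[fast]=0 → fast++
(s=5,f=10) a[fast]=5≠0 swap→a[5]=5 → slow++,fast++
(s=6,f=11) a[fast]=8≠0 swap→a[6]=8 → slow++,fast++
(s=7,f=12) a[fast]=8≠0 swap→a[7]=8 → slow++,fast++
(s=8,f=13) a[fast]=1≠0 swap→a[8]=1 → slow++,fast++
(s=9,f=14) a[fast]=0 → fast++
(s=9,f=15) a[fast]=0 → fast++
(s=9,f=16) a[fast]=0 → fast++
(s=9,f=17) a[fast]=1≠0 swap→a[9]=1 → slow++,fast++
(s=10,f=18) a[fast]=0 → fast++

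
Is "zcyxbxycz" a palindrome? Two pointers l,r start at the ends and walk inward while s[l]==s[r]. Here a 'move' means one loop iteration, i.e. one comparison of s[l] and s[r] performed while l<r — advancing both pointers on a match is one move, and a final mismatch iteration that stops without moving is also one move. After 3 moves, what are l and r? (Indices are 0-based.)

l=3, r=5

l=0 r=8: 'z'=='z', l++,r--
l=1 r=7: 'c'=='c', l++,r--
l=2 r=6: 'y'=='y', l++,r--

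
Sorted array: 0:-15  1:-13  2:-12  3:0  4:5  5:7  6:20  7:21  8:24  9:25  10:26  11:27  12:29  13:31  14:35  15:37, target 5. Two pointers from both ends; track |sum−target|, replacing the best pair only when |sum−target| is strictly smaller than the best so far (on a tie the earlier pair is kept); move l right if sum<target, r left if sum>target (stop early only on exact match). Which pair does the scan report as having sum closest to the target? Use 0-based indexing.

l=0 r=15: -15+37=22 d=17 *, r--
l=0 r=14: -15+35=20 d=15 *, r--
l=0 r=13: -15+31=16 d=11 *, r--
l=0 r=12: -15+29=14 d=9 *, r--
l=0 r=11: -15+27=12 d=7 *, r--
l=0 r=10: -15+26=11 d=6 *, r--
l=0 r=9: -15+25=10 d=5 *, r--
l=0 r=8: -15+24=9 d=4 *, r--
l=0 r=7: -15+21=6 d=1 *, r--
l=0 r=6: -15+20=5 d=0 *, stop

pair (-15, 20) with sum 5 (|Δ|=0)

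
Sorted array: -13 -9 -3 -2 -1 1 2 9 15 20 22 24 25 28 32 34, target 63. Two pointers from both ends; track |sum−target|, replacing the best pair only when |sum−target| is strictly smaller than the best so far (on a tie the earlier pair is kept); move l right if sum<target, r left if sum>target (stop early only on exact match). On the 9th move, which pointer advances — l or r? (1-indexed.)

l

[1,16] -13+34=21 d=42 * → l++
[2,16] -9+34=25 d=38 * → l++
[3,16] -3+34=31 d=32 * → l++
[4,16] -2+34=32 d=31 * → l++
[5,16] -1+34=33 d=30 * → l++
[6,16] 1+34=35 d=28 * → l++
[7,16] 2+34=36 d=27 * → l++
[8,16] 9+34=43 d=20 * → l++
[9,16] 15+34=49 d=14 * → l++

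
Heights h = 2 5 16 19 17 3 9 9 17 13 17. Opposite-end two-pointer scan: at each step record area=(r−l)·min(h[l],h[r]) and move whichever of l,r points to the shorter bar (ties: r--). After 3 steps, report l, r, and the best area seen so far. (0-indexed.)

l=0 r=10: min(2,17)*10=20 best=20 *, l++
l=1 r=10: min(5,17)*9=45 best=45 *, l++
l=2 r=10: min(16,17)*8=128 best=128 *, l++

l=3, r=10, best area=128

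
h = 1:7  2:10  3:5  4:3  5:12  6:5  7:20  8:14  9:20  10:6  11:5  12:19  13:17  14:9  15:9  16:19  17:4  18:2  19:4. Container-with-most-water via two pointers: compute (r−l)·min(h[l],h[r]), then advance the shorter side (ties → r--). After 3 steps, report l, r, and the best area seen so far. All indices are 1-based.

l=1, r=16, best area=72

l=1 r=19: min(7,4)*18=72 best=72 *, r--
l=1 r=18: min(7,2)*17=34 best=72, r--
l=1 r=17: min(7,4)*16=64 best=72, r--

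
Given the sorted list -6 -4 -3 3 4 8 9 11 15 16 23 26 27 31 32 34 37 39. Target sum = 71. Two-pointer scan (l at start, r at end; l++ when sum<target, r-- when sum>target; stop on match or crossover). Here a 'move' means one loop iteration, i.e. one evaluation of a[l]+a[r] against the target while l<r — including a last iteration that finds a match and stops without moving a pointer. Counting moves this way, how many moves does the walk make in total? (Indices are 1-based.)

l=1 r=18: -6+39=33 <71, l++
l=2 r=18: -4+39=35 <71, l++
l=3 r=18: -3+39=36 <71, l++
l=4 r=18: 3+39=42 <71, l++
l=5 r=18: 4+39=43 <71, l++
l=6 r=18: 8+39=47 <71, l++
l=7 r=18: 9+39=48 <71, l++
l=8 r=18: 11+39=50 <71, l++
l=9 r=18: 15+39=54 <71, l++
l=10 r=18: 16+39=55 <71, l++
l=11 r=18: 23+39=62 <71, l++
l=12 r=18: 26+39=65 <71, l++
l=13 r=18: 27+39=66 <71, l++
l=14 r=18: 31+39=70 <71, l++
l=15 r=18: 32+39=71, found

15 moves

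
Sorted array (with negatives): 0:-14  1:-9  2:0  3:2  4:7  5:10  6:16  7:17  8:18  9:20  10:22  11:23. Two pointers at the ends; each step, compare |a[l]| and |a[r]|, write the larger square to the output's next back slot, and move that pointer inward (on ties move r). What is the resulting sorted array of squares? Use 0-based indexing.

l=0 r=11: |-14|<=|23| out[11]=529, r--
l=0 r=10: |-14|<=|22| out[10]=484, r--
l=0 r=9: |-14|<=|20| out[9]=400, r--
l=0 r=8: |-14|<=|18| out[8]=324, r--
l=0 r=7: |-14|<=|17| out[7]=289, r--
l=0 r=6: |-14|<=|16| out[6]=256, r--
l=0 r=5: |-14|>|10| out[5]=196, l++
l=1 r=5: |-9|<=|10| out[4]=100, r--
l=1 r=4: |-9|>|7| out[3]=81, l++
l=2 r=4: |0|<=|7| out[2]=49, r--
l=2 r=3: |0|<=|2| out[1]=4, r--
l=2 r=2: |0|<=|0| out[0]=0, r--

[0, 4, 49, 81, 100, 196, 256, 289, 324, 400, 484, 529]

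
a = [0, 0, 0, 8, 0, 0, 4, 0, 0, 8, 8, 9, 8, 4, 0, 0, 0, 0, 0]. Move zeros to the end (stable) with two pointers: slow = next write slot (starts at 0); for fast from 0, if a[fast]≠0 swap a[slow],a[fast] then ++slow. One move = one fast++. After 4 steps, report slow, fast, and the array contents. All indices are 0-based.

slow=1, fast=4, a=[8, 0, 0, 0, 0, 0, 4, 0, 0, 8, 8, 9, 8, 4, 0, 0, 0, 0, 0]

(s=0,f=0) a[fast]=0 → fast++
(s=0,f=1) a[fast]=0 → fast++
(s=0,f=2) a[fast]=0 → fast++
(s=0,f=3) a[fast]=8≠0 swap→a[0]=8 → slow++,fast++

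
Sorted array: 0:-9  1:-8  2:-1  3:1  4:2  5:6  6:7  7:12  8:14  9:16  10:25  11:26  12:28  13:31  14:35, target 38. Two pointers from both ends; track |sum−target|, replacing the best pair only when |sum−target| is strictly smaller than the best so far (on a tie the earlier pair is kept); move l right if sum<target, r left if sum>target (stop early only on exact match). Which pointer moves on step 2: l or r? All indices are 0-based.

l

l=0 r=14: -9+35=26 d=12 *, l++
l=1 r=14: -8+35=27 d=11 *, l++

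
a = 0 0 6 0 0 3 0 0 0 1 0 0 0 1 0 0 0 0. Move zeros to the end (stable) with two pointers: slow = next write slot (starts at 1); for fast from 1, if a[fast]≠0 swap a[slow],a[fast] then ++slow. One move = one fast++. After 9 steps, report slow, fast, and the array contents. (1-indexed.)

(s=1,f=1) a[fast]=0 → fast++
(s=1,f=2) a[fast]=0 → fast++
(s=1,f=3) a[fast]=6≠0 swap→a[1]=6 → slow++,fast++
(s=2,f=4) a[fast]=0 → fast++
(s=2,f=5) a[fast]=0 → fast++
(s=2,f=6) a[fast]=3≠0 swap→a[2]=3 → slow++,fast++
(s=3,f=7) a[fast]=0 → fast++
(s=3,f=8) a[fast]=0 → fast++
(s=3,f=9) a[fast]=0 → fast++

slow=3, fast=10, a=[6, 3, 0, 0, 0, 0, 0, 0, 0, 1, 0, 0, 0, 1, 0, 0, 0, 0]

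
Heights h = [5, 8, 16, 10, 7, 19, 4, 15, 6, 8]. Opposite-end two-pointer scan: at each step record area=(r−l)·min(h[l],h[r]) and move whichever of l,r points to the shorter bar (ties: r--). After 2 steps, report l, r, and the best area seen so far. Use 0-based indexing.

[0,9] min(5,8)*9=45 best=45 * → l++
[1,9] min(8,8)*8=64 best=64 * → r--

l=1, r=8, best area=64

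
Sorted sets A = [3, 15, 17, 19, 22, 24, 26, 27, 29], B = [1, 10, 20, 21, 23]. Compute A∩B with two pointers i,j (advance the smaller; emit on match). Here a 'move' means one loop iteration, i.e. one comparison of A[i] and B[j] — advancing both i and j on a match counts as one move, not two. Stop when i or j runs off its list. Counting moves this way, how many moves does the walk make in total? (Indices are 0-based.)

[i=0,j=0] 3>1 → j++
[i=0,j=1] 3<10 → i++
[i=1,j=1] 15>10 → j++
[i=1,j=2] 15<20 → i++
[i=2,j=2] 17<20 → i++
[i=3,j=2] 19<20 → i++
[i=4,j=2] 22>20 → j++
[i=4,j=3] 22>21 → j++
[i=4,j=4] 22<23 → i++
[i=5,j=4] 24>23 → j++

10 moves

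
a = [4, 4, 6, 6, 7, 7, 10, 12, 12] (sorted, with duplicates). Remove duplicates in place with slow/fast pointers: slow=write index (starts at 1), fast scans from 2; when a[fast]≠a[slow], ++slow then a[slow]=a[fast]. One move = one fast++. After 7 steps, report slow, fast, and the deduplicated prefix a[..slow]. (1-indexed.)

slow=5, fast=9, prefix=[4, 6, 7, 10, 12]

slow=1 fast=2: a[fast]=4=a[slow] dup, fast++
slow=1 fast=3: a[fast]=6≠a[slow]=4 write a[2]=6, slow++,fast++
slow=2 fast=4: a[fast]=6=a[slow] dup, fast++
slow=2 fast=5: a[fast]=7≠a[slow]=6 write a[3]=7, slow++,fast++
slow=3 fast=6: a[fast]=7=a[slow] dup, fast++
slow=3 fast=7: a[fast]=10≠a[slow]=7 write a[4]=10, slow++,fast++
slow=4 fast=8: a[fast]=12≠a[slow]=10 write a[5]=12, slow++,fast++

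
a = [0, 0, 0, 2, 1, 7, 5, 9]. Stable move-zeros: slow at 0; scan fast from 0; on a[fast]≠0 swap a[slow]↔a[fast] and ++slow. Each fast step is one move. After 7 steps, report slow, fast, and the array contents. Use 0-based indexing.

slow=4, fast=7, a=[2, 1, 7, 5, 0, 0, 0, 9]

slow=0 fast=0: a[fast]=0, fast++
slow=0 fast=1: a[fast]=0, fast++
slow=0 fast=2: a[fast]=0, fast++
slow=0 fast=3: a[fast]=2≠0 swap→a[0]=2, slow++,fast++
slow=1 fast=4: a[fast]=1≠0 swap→a[1]=1, slow++,fast++
slow=2 fast=5: a[fast]=7≠0 swap→a[2]=7, slow++,fast++
slow=3 fast=6: a[fast]=5≠0 swap→a[3]=5, slow++,fast++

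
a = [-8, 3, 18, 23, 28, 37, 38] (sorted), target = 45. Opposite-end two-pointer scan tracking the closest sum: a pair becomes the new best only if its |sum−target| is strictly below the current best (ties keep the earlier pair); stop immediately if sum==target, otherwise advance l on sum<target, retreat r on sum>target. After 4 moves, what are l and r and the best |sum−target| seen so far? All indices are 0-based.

l=2, r=4, best |Δ|=4

[0,6] -8+38=30 d=15 * → l++
[1,6] 3+38=41 d=4 * → l++
[2,6] 18+38=56 d=11 → r--
[2,5] 18+37=55 d=10 → r--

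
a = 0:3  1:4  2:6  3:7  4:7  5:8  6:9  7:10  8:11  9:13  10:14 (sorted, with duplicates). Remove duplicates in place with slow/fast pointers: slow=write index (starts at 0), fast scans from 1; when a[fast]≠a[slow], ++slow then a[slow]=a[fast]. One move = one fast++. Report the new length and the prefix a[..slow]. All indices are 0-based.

length 10; prefix = [3, 4, 6, 7, 8, 9, 10, 11, 13, 14]

slow=0 fast=1: a[fast]=4≠a[slow]=3 write a[1]=4, slow++,fast++
slow=1 fast=2: a[fast]=6≠a[slow]=4 write a[2]=6, slow++,fast++
slow=2 fast=3: a[fast]=7≠a[slow]=6 write a[3]=7, slow++,fast++
slow=3 fast=4: a[fast]=7=a[slow] dup, fast++
slow=3 fast=5: a[fast]=8≠a[slow]=7 write a[4]=8, slow++,fast++
slow=4 fast=6: a[fast]=9≠a[slow]=8 write a[5]=9, slow++,fast++
slow=5 fast=7: a[fast]=10≠a[slow]=9 write a[6]=10, slow++,fast++
slow=6 fast=8: a[fast]=11≠a[slow]=10 write a[7]=11, slow++,fast++
slow=7 fast=9: a[fast]=13≠a[slow]=11 write a[8]=13, slow++,fast++
slow=8 fast=10: a[fast]=14≠a[slow]=13 write a[9]=14, slow++,fast++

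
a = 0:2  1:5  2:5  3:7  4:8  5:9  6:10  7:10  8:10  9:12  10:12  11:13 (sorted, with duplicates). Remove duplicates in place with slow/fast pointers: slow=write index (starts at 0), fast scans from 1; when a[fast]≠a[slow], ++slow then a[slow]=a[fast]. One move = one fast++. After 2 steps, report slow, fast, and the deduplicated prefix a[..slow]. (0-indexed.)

(s=0,f=1) a[fast]=5≠a[slow]=2 write a[1]=5 → slow++,fast++
(s=1,f=2) a[fast]=5=a[slow] dup → fast++

slow=1, fast=3, prefix=[2, 5]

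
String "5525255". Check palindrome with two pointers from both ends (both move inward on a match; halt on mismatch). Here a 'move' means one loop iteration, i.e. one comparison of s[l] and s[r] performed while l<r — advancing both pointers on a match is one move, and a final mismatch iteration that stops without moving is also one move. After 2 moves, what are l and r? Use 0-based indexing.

[0,6] '5'=='5' → l++,r--
[1,5] '5'=='5' → l++,r--

l=2, r=4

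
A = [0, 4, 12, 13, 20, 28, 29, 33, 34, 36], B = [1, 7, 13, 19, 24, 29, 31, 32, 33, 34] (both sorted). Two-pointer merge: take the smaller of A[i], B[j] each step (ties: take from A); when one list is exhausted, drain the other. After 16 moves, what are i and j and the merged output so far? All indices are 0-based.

i=8, j=8, merged so far=[0, 1, 4, 7, 12, 13, 13, 19, 20, 24, 28, 29, 29, 31, 32, 33]

[i=0,j=0] A[i]=0<=B[j]=1 take 0 → i++
[i=1,j=0] A[i]=4>B[j]=1 take 1 → j++
[i=1,j=1] A[i]=4<=B[j]=7 take 4 → i++
[i=2,j=1] A[i]=12>B[j]=7 take 7 → j++
[i=2,j=2] A[i]=12<=B[j]=13 take 12 → i++
[i=3,j=2] A[i]=13<=B[j]=13 take 13 → i++
[i=4,j=2] A[i]=20>B[j]=13 take 13 → j++
[i=4,j=3] A[i]=20>B[j]=19 take 19 → j++
[i=4,j=4] A[i]=20<=B[j]=24 take 20 → i++
[i=5,j=4] A[i]=28>B[j]=24 take 24 → j++
[i=5,j=5] A[i]=28<=B[j]=29 take 28 → i++
[i=6,j=5] A[i]=29<=B[j]=29 take 29 → i++
[i=7,j=5] A[i]=33>B[j]=29 take 29 → j++
[i=7,j=6] A[i]=33>B[j]=31 take 31 → j++
[i=7,j=7] A[i]=33>B[j]=32 take 32 → j++
[i=7,j=8] A[i]=33<=B[j]=33 take 33 → i++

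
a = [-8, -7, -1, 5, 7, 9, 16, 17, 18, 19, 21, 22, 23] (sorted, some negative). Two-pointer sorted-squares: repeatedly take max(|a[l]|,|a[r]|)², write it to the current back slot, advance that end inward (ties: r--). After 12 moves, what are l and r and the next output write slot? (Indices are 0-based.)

l=2, r=2, next write slot=0

[0,12] |-8|<=|23| out[12]=529 → r--
[0,11] |-8|<=|22| out[11]=484 → r--
[0,10] |-8|<=|21| out[10]=441 → r--
[0,9] |-8|<=|19| out[9]=361 → r--
[0,8] |-8|<=|18| out[8]=324 → r--
[0,7] |-8|<=|17| out[7]=289 → r--
[0,6] |-8|<=|16| out[6]=256 → r--
[0,5] |-8|<=|9| out[5]=81 → r--
[0,4] |-8|>|7| out[4]=64 → l++
[1,4] |-7|<=|7| out[3]=49 → r--
[1,3] |-7|>|5| out[2]=49 → l++
[2,3] |-1|<=|5| out[1]=25 → r--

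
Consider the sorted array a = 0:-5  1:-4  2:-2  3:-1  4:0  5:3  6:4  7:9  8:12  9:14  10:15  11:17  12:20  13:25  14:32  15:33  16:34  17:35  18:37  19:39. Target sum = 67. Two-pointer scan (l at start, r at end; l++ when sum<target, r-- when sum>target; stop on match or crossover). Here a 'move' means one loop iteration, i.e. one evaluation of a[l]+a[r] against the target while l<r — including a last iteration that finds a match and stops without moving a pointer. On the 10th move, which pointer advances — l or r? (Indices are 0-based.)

l

[0,19] -5+39=34 <67 → l++
[1,19] -4+39=35 <67 → l++
[2,19] -2+39=37 <67 → l++
[3,19] -1+39=38 <67 → l++
[4,19] 0+39=39 <67 → l++
[5,19] 3+39=42 <67 → l++
[6,19] 4+39=43 <67 → l++
[7,19] 9+39=48 <67 → l++
[8,19] 12+39=51 <67 → l++
[9,19] 14+39=53 <67 → l++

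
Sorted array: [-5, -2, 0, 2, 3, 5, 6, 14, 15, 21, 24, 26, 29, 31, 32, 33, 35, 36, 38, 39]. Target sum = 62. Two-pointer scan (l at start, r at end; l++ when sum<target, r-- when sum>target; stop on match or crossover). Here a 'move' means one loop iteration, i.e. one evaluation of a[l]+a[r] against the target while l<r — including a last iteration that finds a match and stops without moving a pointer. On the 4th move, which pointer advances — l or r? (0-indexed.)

l=0 r=19: -5+39=34 <62, l++
l=1 r=19: -2+39=37 <62, l++
l=2 r=19: 0+39=39 <62, l++
l=3 r=19: 2+39=41 <62, l++

l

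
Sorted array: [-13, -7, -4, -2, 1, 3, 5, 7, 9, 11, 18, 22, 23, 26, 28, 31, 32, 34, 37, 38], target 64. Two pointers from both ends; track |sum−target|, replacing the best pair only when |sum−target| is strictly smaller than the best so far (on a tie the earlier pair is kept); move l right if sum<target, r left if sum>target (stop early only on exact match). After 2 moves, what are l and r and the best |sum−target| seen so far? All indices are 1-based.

l=1 r=20: -13+38=25 d=39 *, l++
l=2 r=20: -7+38=31 d=33 *, l++

l=3, r=20, best |Δ|=33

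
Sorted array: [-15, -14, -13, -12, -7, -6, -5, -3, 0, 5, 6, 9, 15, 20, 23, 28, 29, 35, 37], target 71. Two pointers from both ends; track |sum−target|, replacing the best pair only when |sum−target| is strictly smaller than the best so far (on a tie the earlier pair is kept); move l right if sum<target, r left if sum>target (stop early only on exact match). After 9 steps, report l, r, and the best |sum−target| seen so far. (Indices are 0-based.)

l=0 r=18: -15+37=22 d=49 *, l++
l=1 r=18: -14+37=23 d=48 *, l++
l=2 r=18: -13+37=24 d=47 *, l++
l=3 r=18: -12+37=25 d=46 *, l++
l=4 r=18: -7+37=30 d=41 *, l++
l=5 r=18: -6+37=31 d=40 *, l++
l=6 r=18: -5+37=32 d=39 *, l++
l=7 r=18: -3+37=34 d=37 *, l++
l=8 r=18: 0+37=37 d=34 *, l++

l=9, r=18, best |Δ|=34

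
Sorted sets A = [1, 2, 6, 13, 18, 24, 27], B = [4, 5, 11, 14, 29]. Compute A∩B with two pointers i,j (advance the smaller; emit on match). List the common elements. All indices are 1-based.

intersection = []

i=1 j=1: 1<4, i++
i=2 j=1: 2<4, i++
i=3 j=1: 6>4, j++
i=3 j=2: 6>5, j++
i=3 j=3: 6<11, i++
i=4 j=3: 13>11, j++
i=4 j=4: 13<14, i++
i=5 j=4: 18>14, j++
i=5 j=5: 18<29, i++
i=6 j=5: 24<29, i++
i=7 j=5: 27<29, i++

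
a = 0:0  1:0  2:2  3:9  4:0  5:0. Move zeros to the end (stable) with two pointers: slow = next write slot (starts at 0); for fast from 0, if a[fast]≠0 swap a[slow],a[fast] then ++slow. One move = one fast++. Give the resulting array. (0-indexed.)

slow=0 fast=0: a[fast]=0, fast++
slow=0 fast=1: a[fast]=0, fast++
slow=0 fast=2: a[fast]=2≠0 swap→a[0]=2, slow++,fast++
slow=1 fast=3: a[fast]=9≠0 swap→a[1]=9, slow++,fast++
slow=2 fast=4: a[fast]=0, fast++
slow=2 fast=5: a[fast]=0, fast++

[2, 9, 0, 0, 0, 0]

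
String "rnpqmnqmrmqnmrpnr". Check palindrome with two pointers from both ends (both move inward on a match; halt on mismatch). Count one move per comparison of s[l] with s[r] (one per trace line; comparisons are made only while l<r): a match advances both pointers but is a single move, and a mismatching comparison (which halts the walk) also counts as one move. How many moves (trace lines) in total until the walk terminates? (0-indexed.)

l=0 r=16: 'r'=='r', l++,r--
l=1 r=15: 'n'=='n', l++,r--
l=2 r=14: 'p'=='p', l++,r--
l=3 r=13: 'q'!='r', stop

4 moves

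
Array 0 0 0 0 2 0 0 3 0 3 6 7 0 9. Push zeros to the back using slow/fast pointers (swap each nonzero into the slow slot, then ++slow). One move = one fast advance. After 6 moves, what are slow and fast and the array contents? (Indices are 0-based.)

slow=1, fast=6, a=[2, 0, 0, 0, 0, 0, 0, 3, 0, 3, 6, 7, 0, 9]

slow=0 fast=0: a[fast]=0, fast++
slow=0 fast=1: a[fast]=0, fast++
slow=0 fast=2: a[fast]=0, fast++
slow=0 fast=3: a[fast]=0, fast++
slow=0 fast=4: a[fast]=2≠0 swap→a[0]=2, slow++,fast++
slow=1 fast=5: a[fast]=0, fast++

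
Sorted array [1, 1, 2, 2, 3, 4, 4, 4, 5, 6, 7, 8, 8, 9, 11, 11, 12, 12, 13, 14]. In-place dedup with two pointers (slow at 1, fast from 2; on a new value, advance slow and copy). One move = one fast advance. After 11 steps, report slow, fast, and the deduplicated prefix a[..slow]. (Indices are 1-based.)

(s=1,f=2) a[fast]=1=a[slow] dup → fast++
(s=1,f=3) a[fast]=2≠a[slow]=1 write a[2]=2 → slow++,fast++
(s=2,f=4) a[fast]=2=a[slow] dup → fast++
(s=2,f=5) a[fast]=3≠a[slow]=2 write a[3]=3 → slow++,fast++
(s=3,f=6) a[fast]=4≠a[slow]=3 write a[4]=4 → slow++,fast++
(s=4,f=7) a[fast]=4=a[slow] dup → fast++
(s=4,f=8) a[fast]=4=a[slow] dup → fast++
(s=4,f=9) a[fast]=5≠a[slow]=4 write a[5]=5 → slow++,fast++
(s=5,f=10) a[fast]=6≠a[slow]=5 write a[6]=6 → slow++,fast++
(s=6,f=11) a[fast]=7≠a[slow]=6 write a[7]=7 → slow++,fast++
(s=7,f=12) a[fast]=8≠a[slow]=7 write a[8]=8 → slow++,fast++

slow=8, fast=13, prefix=[1, 2, 3, 4, 5, 6, 7, 8]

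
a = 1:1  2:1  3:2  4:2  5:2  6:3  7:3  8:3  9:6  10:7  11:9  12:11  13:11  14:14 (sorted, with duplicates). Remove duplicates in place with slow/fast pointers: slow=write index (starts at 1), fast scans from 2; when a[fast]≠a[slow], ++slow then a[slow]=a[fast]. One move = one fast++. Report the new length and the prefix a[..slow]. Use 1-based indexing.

(s=1,f=2) a[fast]=1=a[slow] dup → fast++
(s=1,f=3) a[fast]=2≠a[slow]=1 write a[2]=2 → slow++,fast++
(s=2,f=4) a[fast]=2=a[slow] dup → fast++
(s=2,f=5) a[fast]=2=a[slow] dup → fast++
(s=2,f=6) a[fast]=3≠a[slow]=2 write a[3]=3 → slow++,fast++
(s=3,f=7) a[fast]=3=a[slow] dup → fast++
(s=3,f=8) a[fast]=3=a[slow] dup → fast++
(s=3,f=9) a[fast]=6≠a[slow]=3 write a[4]=6 → slow++,fast++
(s=4,f=10) a[fast]=7≠a[slow]=6 write a[5]=7 → slow++,fast++
(s=5,f=11) a[fast]=9≠a[slow]=7 write a[6]=9 → slow++,fast++
(s=6,f=12) a[fast]=11≠a[slow]=9 write a[7]=11 → slow++,fast++
(s=7,f=13) a[fast]=11=a[slow] dup → fast++
(s=7,f=14) a[fast]=14≠a[slow]=11 write a[8]=14 → slow++,fast++

length 8; prefix = [1, 2, 3, 6, 7, 9, 11, 14]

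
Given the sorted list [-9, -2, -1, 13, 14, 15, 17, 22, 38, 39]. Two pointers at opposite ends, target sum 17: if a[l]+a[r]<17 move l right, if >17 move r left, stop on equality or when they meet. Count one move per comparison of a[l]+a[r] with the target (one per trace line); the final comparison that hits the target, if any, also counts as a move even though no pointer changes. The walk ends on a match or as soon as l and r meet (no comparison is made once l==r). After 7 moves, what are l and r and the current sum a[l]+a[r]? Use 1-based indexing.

l=4, r=6, sum=28

l=1 r=10: -9+39=30 >17, r--
l=1 r=9: -9+38=29 >17, r--
l=1 r=8: -9+22=13 <17, l++
l=2 r=8: -2+22=20 >17, r--
l=2 r=7: -2+17=15 <17, l++
l=3 r=7: -1+17=16 <17, l++
l=4 r=7: 13+17=30 >17, r--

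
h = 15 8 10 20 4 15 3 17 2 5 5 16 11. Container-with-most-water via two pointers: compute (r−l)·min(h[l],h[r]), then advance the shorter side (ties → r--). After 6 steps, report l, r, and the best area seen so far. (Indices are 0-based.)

l=3, r=9, best area=165

l=0 r=12: min(15,11)*12=132 best=132 *, r--
l=0 r=11: min(15,16)*11=165 best=165 *, l++
l=1 r=11: min(8,16)*10=80 best=165, l++
l=2 r=11: min(10,16)*9=90 best=165, l++
l=3 r=11: min(20,16)*8=128 best=165, r--
l=3 r=10: min(20,5)*7=35 best=165, r--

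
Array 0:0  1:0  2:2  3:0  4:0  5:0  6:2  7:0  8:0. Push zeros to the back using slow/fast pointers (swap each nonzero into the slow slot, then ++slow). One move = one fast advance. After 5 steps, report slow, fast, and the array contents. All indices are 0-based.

slow=0 fast=0: a[fast]=0, fast++
slow=0 fast=1: a[fast]=0, fast++
slow=0 fast=2: a[fast]=2≠0 swap→a[0]=2, slow++,fast++
slow=1 fast=3: a[fast]=0, fast++
slow=1 fast=4: a[fast]=0, fast++

slow=1, fast=5, a=[2, 0, 0, 0, 0, 0, 2, 0, 0]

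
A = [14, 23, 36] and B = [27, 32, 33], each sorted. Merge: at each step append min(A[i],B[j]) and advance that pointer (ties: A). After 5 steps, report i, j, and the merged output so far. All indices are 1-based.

i=1 j=1: A[i]=14<=B[j]=27 take 14, i++
i=2 j=1: A[i]=23<=B[j]=27 take 23, i++
i=3 j=1: A[i]=36>B[j]=27 take 27, j++
i=3 j=2: A[i]=36>B[j]=32 take 32, j++
i=3 j=3: A[i]=36>B[j]=33 take 33, j++

i=3, j=4, merged so far=[14, 23, 27, 32, 33]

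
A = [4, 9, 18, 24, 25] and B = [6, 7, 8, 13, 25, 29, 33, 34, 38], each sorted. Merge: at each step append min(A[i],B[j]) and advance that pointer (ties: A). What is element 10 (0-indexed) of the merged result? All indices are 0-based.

merged[10] = 29

[i=0,j=0] A[i]=4<=B[j]=6 take 4 → i++
[i=1,j=0] A[i]=9>B[j]=6 take 6 → j++
[i=1,j=1] A[i]=9>B[j]=7 take 7 → j++
[i=1,j=2] A[i]=9>B[j]=8 take 8 → j++
[i=1,j=3] A[i]=9<=B[j]=13 take 9 → i++
[i=2,j=3] A[i]=18>B[j]=13 take 13 → j++
[i=2,j=4] A[i]=18<=B[j]=25 take 18 → i++
[i=3,j=4] A[i]=24<=B[j]=25 take 24 → i++
[i=4,j=4] A[i]=25<=B[j]=25 take 25 → i++
[i=5,j=4] A done, take B[j]=25 → j++
[i=5,j=5] A done, take B[j]=29 → j++
[i=5,j=6] A done, take B[j]=33 → j++
[i=5,j=7] A done, take B[j]=34 → j++
[i=5,j=8] A done, take B[j]=38 → j++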